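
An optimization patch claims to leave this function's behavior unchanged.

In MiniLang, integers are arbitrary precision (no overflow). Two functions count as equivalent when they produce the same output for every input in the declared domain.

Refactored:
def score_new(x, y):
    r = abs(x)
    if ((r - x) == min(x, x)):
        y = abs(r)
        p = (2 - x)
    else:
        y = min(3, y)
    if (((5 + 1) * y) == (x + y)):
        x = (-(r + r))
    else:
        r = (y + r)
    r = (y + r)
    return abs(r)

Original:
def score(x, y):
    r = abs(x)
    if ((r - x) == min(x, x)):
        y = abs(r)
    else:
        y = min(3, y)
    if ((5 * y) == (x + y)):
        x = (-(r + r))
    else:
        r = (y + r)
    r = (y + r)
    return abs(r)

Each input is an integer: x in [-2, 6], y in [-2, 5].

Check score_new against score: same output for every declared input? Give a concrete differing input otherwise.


Evaluate both at x=4, y=1.
score: r := 4 | ((r - x) == min(x, x)): false | y := 1 | ((5 * y) == (x + y)): true | x := -8 | r := 5 | result 5
score_new: r := 4 | ((r - x) == min(x, x)): false | y := 1 | (((5 + 1) * y) == (x + y)): false | r := 5 | r := 6 | result 6
5 against 6: the behavior changed.
verdict: not equivalent; witness: x=4, y=1


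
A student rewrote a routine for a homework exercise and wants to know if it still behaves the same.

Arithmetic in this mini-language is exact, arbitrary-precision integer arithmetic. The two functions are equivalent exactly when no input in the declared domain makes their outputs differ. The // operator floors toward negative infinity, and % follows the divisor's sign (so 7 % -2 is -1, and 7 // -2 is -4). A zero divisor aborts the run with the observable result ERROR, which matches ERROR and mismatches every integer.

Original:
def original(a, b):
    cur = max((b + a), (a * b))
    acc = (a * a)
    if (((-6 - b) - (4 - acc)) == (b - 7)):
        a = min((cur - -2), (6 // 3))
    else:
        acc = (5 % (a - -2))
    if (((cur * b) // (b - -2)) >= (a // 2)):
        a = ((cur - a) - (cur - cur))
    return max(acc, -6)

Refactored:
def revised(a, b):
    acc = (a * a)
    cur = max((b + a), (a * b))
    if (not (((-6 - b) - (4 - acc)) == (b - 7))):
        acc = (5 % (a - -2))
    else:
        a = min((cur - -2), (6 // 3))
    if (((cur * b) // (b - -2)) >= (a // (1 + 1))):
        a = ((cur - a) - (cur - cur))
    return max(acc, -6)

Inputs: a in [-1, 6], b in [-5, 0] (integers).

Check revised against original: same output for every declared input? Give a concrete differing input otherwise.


Comparing the listings, the differences include: boolean connective usage differs; also arithmetic usage differs; also constant usage differs.
As a probe, take a=2, b=0: original runs cur becomes 2; next acc becomes 4; next (((-6 - b) - (4 - acc)) == (b - 7)) evaluates to false; next acc becomes 1; next (((cur * b) // (b - -2)) >= (a // 2)) evaluates to false; next final value 1; revised runs acc becomes 4; next cur becomes 2; next (not (((-6 - b) - (4 - acc)) == (b - 7))) evaluates to true; next acc becomes 1; next (((cur * b) // (b - -2)) >= (a // (1 + 1))) evaluates to false; next final value 1; both end at 1.
Checked all 48 inputs in the declared domain: the outputs agree on every one.
verdict: equivalent


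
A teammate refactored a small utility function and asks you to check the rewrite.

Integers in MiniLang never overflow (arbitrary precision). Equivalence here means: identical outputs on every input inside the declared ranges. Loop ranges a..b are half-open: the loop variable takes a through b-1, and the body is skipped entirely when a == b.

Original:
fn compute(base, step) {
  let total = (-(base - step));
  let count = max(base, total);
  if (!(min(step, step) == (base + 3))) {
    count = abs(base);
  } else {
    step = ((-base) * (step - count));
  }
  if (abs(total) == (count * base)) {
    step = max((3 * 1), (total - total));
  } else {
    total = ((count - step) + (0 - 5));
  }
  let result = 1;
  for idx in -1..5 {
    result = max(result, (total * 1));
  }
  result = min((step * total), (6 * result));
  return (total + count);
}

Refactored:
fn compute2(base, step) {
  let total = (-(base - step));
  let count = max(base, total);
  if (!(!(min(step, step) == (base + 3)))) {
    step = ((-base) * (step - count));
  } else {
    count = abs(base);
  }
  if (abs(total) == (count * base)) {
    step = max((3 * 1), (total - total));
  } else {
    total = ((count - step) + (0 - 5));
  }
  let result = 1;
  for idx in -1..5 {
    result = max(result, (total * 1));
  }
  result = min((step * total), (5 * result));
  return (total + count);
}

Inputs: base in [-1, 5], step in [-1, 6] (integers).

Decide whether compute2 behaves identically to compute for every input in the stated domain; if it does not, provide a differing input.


Equivalent. The suspicious edit (`6` became `5`) never changes the result for any input inside the declared domain.
An exhaustive pass over the 56 declared inputs shows identical outputs.
One worked example (base=-1, step=0) — compute: total=1, then count=1, then (!(min(step, step) == (base + 3))) is true, then count=1, then (abs(total) == (count * base)) is false, then total=-4, then result=1, then (idx=-1), then result=1, then (idx=0), then result=1, then (idx=1), then result=1, then (idx=2), then result=1, then (idx=3), then result=1, then (idx=4), then result=1, then result=0, then returns -3; compute2: total=1, then count=1, then (!(!(min(step, step) == (base + 3)))) is false, then count=1, then (abs(total) == (count * base)) is false, then total=-4, then result=1, then (idx=-1), then result=1, then (idx=0), then result=1, then (idx=1), then result=1, then (idx=2), then result=1, then (idx=3), then result=1, then (idx=4), then result=1, then result=0, then returns -3; agreement on -3.
verdict: equivalent


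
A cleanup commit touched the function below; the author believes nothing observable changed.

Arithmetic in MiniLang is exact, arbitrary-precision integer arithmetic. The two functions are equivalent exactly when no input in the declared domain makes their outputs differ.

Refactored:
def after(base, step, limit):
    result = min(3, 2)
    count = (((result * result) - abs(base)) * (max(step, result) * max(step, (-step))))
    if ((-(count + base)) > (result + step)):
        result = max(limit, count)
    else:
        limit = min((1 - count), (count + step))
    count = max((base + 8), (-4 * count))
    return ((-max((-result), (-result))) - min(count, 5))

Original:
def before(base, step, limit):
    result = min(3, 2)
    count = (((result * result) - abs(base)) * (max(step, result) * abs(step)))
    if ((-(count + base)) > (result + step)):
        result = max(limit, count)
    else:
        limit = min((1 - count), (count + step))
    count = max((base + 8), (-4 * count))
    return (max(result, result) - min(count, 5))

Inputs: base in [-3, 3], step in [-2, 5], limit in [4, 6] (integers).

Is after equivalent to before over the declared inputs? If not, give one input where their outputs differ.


Equivalent. The suspicious-looking change has no observable effect anywhere in the declared ranges.
Sweeping the whole domain (168 inputs) finds no disagreement.
One worked example (base=3, step=2, limit=4) — before: result := 2 | count := 4 | ((-(count + base)) > (result + step)): false | limit := -3 | count := 11 | result -3; after: result := 2 | count := 4 | ((-(count + base)) > (result + step)): false | limit := -3 | count := 11 | result -3; agreement on -3.
verdict: equivalent


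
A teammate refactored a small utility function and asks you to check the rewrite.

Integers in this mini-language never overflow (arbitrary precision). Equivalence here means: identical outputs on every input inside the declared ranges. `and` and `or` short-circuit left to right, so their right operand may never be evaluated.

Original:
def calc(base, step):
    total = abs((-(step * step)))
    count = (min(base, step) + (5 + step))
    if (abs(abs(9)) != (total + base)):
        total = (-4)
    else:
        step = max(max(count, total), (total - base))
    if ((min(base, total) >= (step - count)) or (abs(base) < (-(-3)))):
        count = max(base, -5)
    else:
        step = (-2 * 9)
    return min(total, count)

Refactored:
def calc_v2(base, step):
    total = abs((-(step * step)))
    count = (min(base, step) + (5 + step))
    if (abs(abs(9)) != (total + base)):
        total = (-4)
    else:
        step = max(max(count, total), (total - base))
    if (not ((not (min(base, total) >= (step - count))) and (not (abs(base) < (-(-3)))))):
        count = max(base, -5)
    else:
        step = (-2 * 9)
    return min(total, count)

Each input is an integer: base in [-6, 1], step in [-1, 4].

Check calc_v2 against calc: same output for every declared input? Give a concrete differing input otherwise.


Differences: boolean connective usage differs — yet all 48 inputs agree.
verdict: equivalent


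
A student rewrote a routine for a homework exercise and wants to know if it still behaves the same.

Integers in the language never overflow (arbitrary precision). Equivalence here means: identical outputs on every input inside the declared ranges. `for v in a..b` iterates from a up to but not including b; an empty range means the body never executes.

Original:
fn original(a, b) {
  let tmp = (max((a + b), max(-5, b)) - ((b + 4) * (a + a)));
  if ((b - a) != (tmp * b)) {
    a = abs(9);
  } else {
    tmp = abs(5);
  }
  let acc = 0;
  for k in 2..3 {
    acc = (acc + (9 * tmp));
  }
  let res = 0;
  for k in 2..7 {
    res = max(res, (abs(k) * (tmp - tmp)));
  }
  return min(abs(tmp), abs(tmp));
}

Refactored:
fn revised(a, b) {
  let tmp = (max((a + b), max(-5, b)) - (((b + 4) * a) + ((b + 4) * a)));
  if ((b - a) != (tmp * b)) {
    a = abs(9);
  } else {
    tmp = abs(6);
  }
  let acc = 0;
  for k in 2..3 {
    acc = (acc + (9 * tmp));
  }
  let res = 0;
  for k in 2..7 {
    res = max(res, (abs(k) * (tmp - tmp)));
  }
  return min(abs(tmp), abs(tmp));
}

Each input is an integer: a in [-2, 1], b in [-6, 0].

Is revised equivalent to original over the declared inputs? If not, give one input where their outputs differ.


There is a counterexample at a=0, b=0: 5 on one side, 6 on the other.
original: tmp = 0; ((b - a) != (tmp * b)) -> false; tmp = 5; acc = 0; [k=2]; acc = 45; res = 0; [k=2]; res = 0; [k=3]; res = 0; [k=4]; res = 0; [k=5]; res = 0; [k=6]; res = 0; return 5
revised: tmp = 0; ((b - a) != (tmp * b)) -> false; tmp = 6; acc = 0; [k=2]; acc = 54; res = 0; [k=2]; res = 0; [k=3]; res = 0; [k=4]; res = 0; [k=5]; res = 0; [k=6]; res = 0; return 6
verdict: not equivalent; witness: a=0, b=0


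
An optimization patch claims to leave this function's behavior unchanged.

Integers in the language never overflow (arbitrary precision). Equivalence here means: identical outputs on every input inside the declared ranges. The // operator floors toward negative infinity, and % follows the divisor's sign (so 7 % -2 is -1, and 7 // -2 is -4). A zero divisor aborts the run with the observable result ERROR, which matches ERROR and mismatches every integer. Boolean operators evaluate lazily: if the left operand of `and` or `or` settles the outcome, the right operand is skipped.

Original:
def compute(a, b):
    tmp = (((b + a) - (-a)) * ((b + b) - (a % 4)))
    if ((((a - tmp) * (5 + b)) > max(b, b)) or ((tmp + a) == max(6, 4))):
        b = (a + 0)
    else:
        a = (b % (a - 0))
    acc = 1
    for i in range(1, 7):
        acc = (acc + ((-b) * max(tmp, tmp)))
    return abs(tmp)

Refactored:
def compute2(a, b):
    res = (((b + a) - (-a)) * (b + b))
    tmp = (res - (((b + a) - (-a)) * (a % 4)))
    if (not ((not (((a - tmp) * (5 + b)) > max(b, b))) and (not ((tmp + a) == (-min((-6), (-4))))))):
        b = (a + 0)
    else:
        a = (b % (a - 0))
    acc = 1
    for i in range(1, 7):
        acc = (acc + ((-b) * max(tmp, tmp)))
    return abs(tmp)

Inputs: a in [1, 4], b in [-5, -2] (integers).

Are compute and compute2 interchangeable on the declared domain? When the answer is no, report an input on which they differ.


This is a faithful refactor — arithmetic usage differs; also boolean connective usage differs; also statement counts differ; also local variable names differ; also min/max/abs usage differs, but the computed results match everywhere.
One worked example (a=3, b=-3) — compute: tmp = -27; ((((a - tmp) * (5 + b)) > max(b, b)) or ((tmp + a) == max(6, 4))) -> true; b = 3; acc = 1; [i=1]; acc = 82; [i=2]; acc = 163; [i=3]; acc = 244; [i=4]; acc = 325; [i=5]; acc = 406; [i=6]; acc = 487; return 27; compute2: res = -18; tmp = -27; (not ((not (((a - tmp) * (5 + b)) > max(b, b))) and (not ((tmp + a) == (-min((-6), (-4))))))) -> true; b = 3; acc = 1; [i=1]; acc = 82; [i=2]; acc = 163; [i=3]; acc = 244; [i=4]; acc = 325; [i=5]; acc = 406; [i=6]; acc = 487; return 27; agreement on 27.
Checked all 16 inputs in the declared domain: the outputs agree on every one.
verdict: equivalent


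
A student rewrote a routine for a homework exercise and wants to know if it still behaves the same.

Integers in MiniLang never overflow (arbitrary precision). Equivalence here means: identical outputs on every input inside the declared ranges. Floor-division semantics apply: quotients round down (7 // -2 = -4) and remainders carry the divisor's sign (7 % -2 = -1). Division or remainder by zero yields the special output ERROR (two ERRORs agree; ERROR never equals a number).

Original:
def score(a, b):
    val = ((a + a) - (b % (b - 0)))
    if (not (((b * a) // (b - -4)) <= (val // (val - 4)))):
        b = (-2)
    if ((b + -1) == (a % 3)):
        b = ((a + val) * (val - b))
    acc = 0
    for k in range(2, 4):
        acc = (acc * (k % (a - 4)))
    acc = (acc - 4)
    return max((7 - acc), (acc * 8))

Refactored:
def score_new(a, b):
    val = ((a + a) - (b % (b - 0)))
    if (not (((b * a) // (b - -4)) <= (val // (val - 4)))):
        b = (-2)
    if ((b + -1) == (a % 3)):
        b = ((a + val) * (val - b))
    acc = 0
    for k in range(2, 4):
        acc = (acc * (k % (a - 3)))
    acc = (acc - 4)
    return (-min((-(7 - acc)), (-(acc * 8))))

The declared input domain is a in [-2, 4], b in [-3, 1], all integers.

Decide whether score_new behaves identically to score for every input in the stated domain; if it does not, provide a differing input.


Not equivalent: a=3, b=-3 separates them (11 vs ERROR).
score: val := 6 | (not (((b * a) // (b - -4)) <= (val // (val - 4)))): false | ((b + -1) == (a % 3)): false | acc := 0 | iter k=2: | acc := 0 | iter k=3: | acc := 0 | acc := -4 | result 11
score_new: val := 6 | (not (((b * a) // (b - -4)) <= (val // (val - 4)))): false | ((b + -1) == (a % 3)): false | acc := 0 | iter k=2: | divide-by-zero, output ERROR
verdict: not equivalent; witness: a=3, b=-3


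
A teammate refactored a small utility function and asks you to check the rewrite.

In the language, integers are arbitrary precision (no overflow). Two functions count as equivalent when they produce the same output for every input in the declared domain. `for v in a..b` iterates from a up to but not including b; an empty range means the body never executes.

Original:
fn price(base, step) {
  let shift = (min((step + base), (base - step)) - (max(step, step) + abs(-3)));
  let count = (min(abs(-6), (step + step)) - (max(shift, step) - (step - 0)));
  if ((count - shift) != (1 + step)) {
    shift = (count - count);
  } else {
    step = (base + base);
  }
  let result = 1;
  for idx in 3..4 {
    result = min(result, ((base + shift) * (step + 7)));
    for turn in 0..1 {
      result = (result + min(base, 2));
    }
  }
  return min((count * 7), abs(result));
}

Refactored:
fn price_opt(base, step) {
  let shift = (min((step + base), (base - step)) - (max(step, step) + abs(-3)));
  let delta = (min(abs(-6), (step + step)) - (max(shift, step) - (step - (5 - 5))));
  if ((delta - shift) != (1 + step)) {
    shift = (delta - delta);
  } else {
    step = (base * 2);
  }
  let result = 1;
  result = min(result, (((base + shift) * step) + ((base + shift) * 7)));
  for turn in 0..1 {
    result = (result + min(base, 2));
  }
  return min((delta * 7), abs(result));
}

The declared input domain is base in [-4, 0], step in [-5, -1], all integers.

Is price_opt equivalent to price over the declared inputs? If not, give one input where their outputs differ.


Side by side, the visible changes include: statement counts differ, and local variable names differ, and loop structure differs, and constant usage differs, and arithmetic usage differs.
Spot check at base=-4, step=-4 — price: shift=-7, then count=-8, then ((count - shift) != (1 + step)) is true, then shift=0, then result=1, then (idx=3), then result=-12, then (turn=0), then result=-16, then returns -56. price_opt: shift=-7, then delta=-8, then ((delta - shift) != (1 + step)) is true, then shift=0, then result=1, then result=-12, then (turn=0), then result=-16, then returns -56. Both give -56.
Every one of the 25 inputs gives matching results.
verdict: equivalent


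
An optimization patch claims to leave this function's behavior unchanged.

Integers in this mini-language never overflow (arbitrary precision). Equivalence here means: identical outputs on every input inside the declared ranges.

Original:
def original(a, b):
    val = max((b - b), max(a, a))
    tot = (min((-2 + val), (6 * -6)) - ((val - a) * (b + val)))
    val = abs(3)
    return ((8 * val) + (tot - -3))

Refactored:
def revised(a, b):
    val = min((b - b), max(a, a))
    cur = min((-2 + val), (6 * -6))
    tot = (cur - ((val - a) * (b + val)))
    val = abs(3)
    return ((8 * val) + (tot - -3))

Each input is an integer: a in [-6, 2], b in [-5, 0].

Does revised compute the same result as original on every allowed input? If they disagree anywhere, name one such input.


There is a counterexample at a=-6, b=-5: 21 on one side, -9 on the other.
original: val = 0; tot = -6; val = 3; return 21
revised: val = -6; cur = -36; tot = -36; val = 3; return -9
verdict: not equivalent; witness: a=-6, b=-5


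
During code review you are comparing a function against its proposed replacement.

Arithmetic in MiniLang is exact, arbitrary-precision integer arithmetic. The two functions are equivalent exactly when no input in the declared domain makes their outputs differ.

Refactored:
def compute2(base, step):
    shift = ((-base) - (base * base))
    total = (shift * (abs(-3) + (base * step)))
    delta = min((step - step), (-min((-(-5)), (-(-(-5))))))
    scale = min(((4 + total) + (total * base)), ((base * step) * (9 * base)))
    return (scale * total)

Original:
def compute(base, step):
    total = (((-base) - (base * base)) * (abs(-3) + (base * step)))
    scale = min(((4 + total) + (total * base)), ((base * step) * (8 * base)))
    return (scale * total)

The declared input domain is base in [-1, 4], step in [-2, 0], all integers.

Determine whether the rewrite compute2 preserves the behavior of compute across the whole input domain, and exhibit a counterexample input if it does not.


Run the pair on base=1, step=-2.
compute: total := -2 | scale := -16 | result 32
compute2: shift := -2 | total := -2 | delta := 0 | scale := -18 | result 36
32 vs 36 — the two versions disagree here.
verdict: not equivalent; witness: base=1, step=-2


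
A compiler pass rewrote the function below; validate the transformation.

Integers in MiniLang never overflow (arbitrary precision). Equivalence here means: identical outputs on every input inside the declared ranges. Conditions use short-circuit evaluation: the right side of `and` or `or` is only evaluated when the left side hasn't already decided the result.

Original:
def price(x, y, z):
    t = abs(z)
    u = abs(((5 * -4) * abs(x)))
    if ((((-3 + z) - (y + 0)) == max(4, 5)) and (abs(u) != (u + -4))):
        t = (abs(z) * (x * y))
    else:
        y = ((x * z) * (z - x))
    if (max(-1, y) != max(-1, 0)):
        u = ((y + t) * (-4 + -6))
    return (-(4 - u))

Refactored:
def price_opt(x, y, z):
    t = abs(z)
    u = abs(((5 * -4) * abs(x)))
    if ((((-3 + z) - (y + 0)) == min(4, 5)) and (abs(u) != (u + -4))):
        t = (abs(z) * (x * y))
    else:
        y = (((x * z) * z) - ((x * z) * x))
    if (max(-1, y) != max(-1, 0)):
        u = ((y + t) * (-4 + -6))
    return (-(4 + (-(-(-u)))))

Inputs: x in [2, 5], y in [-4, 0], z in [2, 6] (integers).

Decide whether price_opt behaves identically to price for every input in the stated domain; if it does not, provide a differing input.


Input x=2, y=-4, z=3: -94 from price versus 276 from price_opt.
verdict: not equivalent; witness: x=2, y=-4, z=3


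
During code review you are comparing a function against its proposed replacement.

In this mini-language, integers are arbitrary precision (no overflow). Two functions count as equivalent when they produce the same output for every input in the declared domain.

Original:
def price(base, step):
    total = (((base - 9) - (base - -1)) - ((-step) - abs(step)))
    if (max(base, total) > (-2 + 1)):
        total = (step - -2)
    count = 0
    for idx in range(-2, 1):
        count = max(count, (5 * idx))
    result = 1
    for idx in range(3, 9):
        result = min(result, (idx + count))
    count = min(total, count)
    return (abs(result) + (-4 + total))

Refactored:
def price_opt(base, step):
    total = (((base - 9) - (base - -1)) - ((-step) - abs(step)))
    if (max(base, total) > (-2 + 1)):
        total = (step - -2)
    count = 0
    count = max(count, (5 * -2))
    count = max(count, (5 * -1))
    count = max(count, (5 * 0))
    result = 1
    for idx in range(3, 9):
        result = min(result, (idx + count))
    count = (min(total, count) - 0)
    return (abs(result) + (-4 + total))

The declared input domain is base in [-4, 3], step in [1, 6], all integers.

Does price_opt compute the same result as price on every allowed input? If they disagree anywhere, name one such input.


This is a faithful refactor — min/max/abs usage differs; also loop structure differs; also arithmetic usage differs; also statement counts differ; also constant usage differs, but the computed results match everywhere.
Spot check at base=1, step=2 — price: total = -6; (max(base, total) > (-2 + 1)) -> true; total = 4; count = 0; [idx=-2]; count = 0; [idx=-1]; count = 0; [idx=0]; count = 0; result = 1; [idx=3]; result = 1; [idx=4]; result = 1; [idx=5]; result = 1; [idx=6]; result = 1; [idx=7]; result = 1; [idx=8]; result = 1; count = 0; return 1. price_opt: total = -6; (max(base, total) > (-2 + 1)) -> true; total = 4; count = 0; count = 0; count = 0; count = 0; result = 1; [idx=3]; result = 1; [idx=4]; result = 1; [idx=5]; result = 1; [idx=6]; result = 1; [idx=7]; result = 1; [idx=8]; result = 1; count = 0; return 1. Both give 1.
Every one of the 48 inputs gives matching results.
verdict: equivalent


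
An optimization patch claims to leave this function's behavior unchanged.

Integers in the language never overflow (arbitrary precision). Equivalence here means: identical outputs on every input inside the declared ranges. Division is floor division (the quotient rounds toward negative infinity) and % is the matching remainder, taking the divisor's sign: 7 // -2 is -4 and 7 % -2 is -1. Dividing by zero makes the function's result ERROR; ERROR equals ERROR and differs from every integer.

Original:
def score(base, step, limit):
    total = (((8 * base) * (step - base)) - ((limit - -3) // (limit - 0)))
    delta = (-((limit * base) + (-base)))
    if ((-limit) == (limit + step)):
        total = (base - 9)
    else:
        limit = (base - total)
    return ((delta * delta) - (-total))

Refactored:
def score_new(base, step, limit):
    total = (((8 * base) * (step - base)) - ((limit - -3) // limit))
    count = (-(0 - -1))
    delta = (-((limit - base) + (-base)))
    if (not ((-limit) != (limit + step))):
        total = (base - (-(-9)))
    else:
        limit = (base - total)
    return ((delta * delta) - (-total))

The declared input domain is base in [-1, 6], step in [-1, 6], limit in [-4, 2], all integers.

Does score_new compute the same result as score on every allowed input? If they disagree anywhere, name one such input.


There is a counterexample at base=-1, step=-1, limit=-4: 25 on one side, 4 on the other.
score: total becomes 0; next delta becomes -5; next ((-limit) == (limit + step)) evaluates to false; next limit becomes -1; next final value 25
score_new: total becomes 0; next count becomes -1; next delta becomes 2; next (not ((-limit) != (limit + step))) evaluates to false; next limit becomes -1; next final value 4
verdict: not equivalent; witness: base=-1, step=-1, limit=-4


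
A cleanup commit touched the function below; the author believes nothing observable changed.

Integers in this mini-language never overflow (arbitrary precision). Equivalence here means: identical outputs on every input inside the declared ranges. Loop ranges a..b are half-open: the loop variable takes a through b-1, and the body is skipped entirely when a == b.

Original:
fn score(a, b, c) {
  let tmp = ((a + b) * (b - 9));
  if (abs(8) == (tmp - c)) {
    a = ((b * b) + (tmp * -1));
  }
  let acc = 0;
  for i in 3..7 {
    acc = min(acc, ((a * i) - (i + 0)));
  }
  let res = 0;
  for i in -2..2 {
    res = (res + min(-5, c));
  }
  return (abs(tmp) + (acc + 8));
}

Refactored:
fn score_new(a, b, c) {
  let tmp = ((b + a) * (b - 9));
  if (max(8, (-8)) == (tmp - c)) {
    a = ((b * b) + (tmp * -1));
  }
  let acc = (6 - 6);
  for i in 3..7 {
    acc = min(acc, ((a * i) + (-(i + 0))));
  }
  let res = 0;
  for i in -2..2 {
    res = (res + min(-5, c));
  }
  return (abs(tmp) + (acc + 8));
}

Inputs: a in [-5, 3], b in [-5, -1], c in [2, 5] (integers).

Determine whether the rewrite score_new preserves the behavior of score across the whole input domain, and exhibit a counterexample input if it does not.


Reading the diff, among the changes: constant usage differs; arithmetic usage differs; min/max/abs usage differs.
As a probe, take a=-5, b=-2, c=4: score runs tmp = 77; (abs(8) == (tmp - c)) -> false; acc = 0; [i=3]; acc = -18; [i=4]; acc = -24; [i=5]; acc = -30; [i=6]; acc = -36; res = 0; [i=-2]; res = -5; [i=-1]; res = -10; [i=0]; res = -15; [i=1]; res = -20; return 49; score_new runs tmp = 77; (max(8, (-8)) == (tmp - c)) -> false; acc = 0; [i=3]; acc = -18; [i=4]; acc = -24; [i=5]; acc = -30; [i=6]; acc = -36; res = 0; [i=-2]; res = -5; [i=-1]; res = -10; [i=0]; res = -15; [i=1]; res = -20; return 49; both end at 49.
Every one of the 180 inputs gives matching results.
verdict: equivalent


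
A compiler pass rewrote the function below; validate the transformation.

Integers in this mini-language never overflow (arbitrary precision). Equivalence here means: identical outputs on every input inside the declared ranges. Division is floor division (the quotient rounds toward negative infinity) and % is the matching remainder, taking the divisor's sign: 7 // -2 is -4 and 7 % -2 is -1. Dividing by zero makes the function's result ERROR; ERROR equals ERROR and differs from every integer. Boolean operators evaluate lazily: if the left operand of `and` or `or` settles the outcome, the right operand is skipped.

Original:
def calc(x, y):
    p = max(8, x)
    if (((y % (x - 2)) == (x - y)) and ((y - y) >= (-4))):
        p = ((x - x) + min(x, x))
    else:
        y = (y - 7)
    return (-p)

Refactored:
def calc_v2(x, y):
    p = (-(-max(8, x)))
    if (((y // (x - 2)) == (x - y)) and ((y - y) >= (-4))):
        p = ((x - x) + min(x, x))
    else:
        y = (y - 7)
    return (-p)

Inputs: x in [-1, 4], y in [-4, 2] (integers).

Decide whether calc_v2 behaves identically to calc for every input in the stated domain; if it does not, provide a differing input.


These are not equivalent — on x=-1, y=-1 the outputs split (-8 vs 1).
calc: p=8, then (((y % (x - 2)) == (x - y)) and ((y - y) >= (-4))) is false, then y=-8, then returns -8
calc_v2: p=8, then (((y // (x - 2)) == (x - y)) and ((y - y) >= (-4))) is true, then p=-1, then returns 1
verdict: not equivalent; witness: x=-1, y=-1


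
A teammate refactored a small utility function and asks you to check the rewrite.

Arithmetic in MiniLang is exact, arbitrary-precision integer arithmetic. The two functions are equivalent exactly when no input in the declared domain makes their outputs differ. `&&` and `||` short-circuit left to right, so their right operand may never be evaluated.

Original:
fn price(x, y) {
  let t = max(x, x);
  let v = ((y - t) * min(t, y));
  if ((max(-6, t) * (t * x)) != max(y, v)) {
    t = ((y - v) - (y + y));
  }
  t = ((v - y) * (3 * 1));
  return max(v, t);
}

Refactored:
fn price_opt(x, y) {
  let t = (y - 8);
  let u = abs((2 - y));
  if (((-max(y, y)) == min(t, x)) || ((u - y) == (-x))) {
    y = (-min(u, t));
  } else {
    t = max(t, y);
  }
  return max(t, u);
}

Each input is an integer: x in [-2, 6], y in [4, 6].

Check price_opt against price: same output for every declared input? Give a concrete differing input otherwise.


Take x=-2, y=4.
price: t := -2 | v := -12 | ((max(-6, t) * (t * x)) != max(y, v)): true | t := 8 | t := -48 | result -12
price_opt: t := -4 | u := 2 | (((-max(y, y)) == min(t, x)) || ((u - y) == (-x))): true | y := 4 | result 2
-12 and 2 differ, so these are not the same function on this domain.
verdict: not equivalent; witness: x=-2, y=4


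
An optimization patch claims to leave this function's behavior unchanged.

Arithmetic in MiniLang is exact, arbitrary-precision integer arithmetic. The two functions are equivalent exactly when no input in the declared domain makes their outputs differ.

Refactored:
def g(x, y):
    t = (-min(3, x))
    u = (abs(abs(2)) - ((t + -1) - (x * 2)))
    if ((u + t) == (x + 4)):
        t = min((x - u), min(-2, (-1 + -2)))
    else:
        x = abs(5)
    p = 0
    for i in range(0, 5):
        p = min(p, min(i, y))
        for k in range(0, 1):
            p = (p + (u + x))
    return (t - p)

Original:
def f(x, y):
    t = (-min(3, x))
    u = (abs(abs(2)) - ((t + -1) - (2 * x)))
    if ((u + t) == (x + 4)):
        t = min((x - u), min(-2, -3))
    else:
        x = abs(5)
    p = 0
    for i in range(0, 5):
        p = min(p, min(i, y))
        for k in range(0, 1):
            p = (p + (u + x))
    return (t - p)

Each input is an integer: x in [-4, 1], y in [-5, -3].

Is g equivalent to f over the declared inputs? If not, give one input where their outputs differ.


Equivalent — the differences include constant usage differs; and arithmetic usage differs, yet no declared input distinguishes the two.
Tracing x=-4, y=-5: f: t=4, then u=-9, then ((u + t) == (x + 4)) is false, then x=5, then p=0, then (i=0), then p=-5, then (k=0), then p=-9, then (i=1), then p=-9, then (k=0), then p=-13, then (i=2), then p=-13, then (k=0), then p=-17, then (i=3), then p=-17, then (k=0), then p=-21, then (i=4), then p=-21, then (k=0), then p=-25, then returns 29 | g: t=4, then u=-9, then ((u + t) == (x + 4)) is false, then x=5, then p=0, then (i=0), then p=-5, then (k=0), then p=-9, then (i=1), then p=-9, then (k=0), then p=-13, then (i=2), then p=-13, then (k=0), then p=-17, then (i=3), then p=-17, then (k=0), then p=-21, then (i=4), then p=-21, then (k=0), then p=-25, then returns 29 — matching result 29.
Sweeping the whole domain (18 inputs) finds no disagreement.
verdict: equivalent


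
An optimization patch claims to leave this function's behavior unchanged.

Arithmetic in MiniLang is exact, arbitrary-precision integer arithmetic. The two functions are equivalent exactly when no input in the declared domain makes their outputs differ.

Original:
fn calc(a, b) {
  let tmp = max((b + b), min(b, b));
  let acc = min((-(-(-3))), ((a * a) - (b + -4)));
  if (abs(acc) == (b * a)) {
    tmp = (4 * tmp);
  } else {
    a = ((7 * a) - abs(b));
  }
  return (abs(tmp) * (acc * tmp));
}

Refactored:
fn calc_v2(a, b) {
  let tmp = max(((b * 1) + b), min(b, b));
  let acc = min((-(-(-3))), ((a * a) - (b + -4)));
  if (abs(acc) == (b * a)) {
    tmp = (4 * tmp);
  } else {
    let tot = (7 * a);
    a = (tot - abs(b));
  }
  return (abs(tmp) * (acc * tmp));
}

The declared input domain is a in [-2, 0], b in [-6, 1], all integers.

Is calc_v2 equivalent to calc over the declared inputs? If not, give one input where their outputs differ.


Differences: arithmetic usage differs; also statement counts differ; also constant usage differs; also local variable names differ — yet all 24 inputs agree.
verdict: equivalent


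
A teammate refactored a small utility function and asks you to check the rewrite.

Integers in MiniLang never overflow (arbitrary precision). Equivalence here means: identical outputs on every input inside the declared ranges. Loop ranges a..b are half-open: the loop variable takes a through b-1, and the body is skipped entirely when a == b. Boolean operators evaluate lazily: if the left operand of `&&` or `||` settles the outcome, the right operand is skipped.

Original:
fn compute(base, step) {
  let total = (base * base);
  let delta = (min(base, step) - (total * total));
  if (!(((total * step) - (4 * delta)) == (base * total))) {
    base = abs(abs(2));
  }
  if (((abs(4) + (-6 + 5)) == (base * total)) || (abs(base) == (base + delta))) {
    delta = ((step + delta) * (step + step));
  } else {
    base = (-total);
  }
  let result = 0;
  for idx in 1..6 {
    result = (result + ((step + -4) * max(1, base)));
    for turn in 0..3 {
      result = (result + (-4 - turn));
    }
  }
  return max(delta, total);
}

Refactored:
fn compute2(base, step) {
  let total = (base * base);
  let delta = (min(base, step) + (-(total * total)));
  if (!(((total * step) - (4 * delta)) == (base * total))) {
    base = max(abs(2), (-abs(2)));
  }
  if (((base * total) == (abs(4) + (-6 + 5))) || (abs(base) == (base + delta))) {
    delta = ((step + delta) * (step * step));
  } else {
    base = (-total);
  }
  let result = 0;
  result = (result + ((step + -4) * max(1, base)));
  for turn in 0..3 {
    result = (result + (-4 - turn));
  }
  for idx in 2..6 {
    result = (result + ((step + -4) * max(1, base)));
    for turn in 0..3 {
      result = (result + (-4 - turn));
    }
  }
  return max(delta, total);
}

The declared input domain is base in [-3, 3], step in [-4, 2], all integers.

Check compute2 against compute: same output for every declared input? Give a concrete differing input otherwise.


There is a counterexample at base=0, step=1: 2 on one side, 1 on the other.
compute: total becomes 0; next delta becomes 0; next (!(((total * step) - (4 * delta)) == (base * total))) evaluates to false; next (((abs(4) + (-6 + 5)) == (base * total)) || (abs(base) == (base + delta))) evaluates to true; next delta becomes 2; next result becomes 0; next at idx=1:; next result becomes -3; next at turn=0:; next result becomes -7; next at turn=1:; next result becomes -12; next at turn=2:; next result becomes -18; next at idx=2:; next result becomes -21; next at turn=0:; next result becomes -25; next at turn=1:; next result becomes -30; next at turn=2:; next result becomes -36; next at idx=3:; next result becomes -39; next at turn=0:; next result becomes -43; next at turn=1:; next result becomes -48; next at turn=2:; next result becomes -54; next at idx=4:; next result becomes -57; next at turn=0:; next result becomes -61; next at turn=1:; next result becomes -66; next at turn=2:; next result becomes -72; next at idx=5:; next result becomes -75; next at turn=0:; next result becomes -79; next at turn=1:; next result becomes -84; next at turn=2:; next result becomes -90; next final value 2
compute2: total becomes 0; next delta becomes 0; next (!(((total * step) - (4 * delta)) == (base * total))) evaluates to false; next (((base * total) == (abs(4) + (-6 + 5))) || (abs(base) == (base + delta))) evaluates to true; next delta becomes 1; next result becomes 0; next result becomes -3; next at turn=0:; next result becomes -7; next at turn=1:; next result becomes -12; next at turn=2:; next result becomes -18; next at idx=2:; next result becomes -21; next at turn=0:; next result becomes -25; next at turn=1:; next result becomes -30; next at turn=2:; next result becomes -36; next at idx=3:; next result becomes -39; next at turn=0:; next result becomes -43; next at turn=1:; next result becomes -48; next at turn=2:; next result becomes -54; next at idx=4:; next result becomes -57; next at turn=0:; next result becomes -61; next at turn=1:; next result becomes -66; next at turn=2:; next result becomes -72; next at idx=5:; next result becomes -75; next at turn=0:; next result becomes -79; next at turn=1:; next result becomes -84; next at turn=2:; next result becomes -90; next final value 1
verdict: not equivalent; witness: base=0, step=1


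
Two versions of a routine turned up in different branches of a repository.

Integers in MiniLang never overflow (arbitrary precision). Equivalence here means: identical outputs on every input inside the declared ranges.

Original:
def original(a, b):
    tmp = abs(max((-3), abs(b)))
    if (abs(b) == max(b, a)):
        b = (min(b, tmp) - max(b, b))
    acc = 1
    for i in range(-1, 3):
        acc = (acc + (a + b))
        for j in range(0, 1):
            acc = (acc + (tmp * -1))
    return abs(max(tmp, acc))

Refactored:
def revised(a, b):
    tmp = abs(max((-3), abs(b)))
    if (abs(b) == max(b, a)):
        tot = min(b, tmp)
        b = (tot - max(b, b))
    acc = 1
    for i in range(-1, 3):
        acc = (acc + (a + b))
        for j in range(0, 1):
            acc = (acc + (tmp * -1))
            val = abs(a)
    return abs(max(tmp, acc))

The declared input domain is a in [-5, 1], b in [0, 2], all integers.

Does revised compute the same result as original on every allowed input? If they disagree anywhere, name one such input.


Changes here: statement counts differ; also min/max/abs usage differs; also local variable names differ; the full 21-point sweep finds no disagreement.
verdict: equivalent


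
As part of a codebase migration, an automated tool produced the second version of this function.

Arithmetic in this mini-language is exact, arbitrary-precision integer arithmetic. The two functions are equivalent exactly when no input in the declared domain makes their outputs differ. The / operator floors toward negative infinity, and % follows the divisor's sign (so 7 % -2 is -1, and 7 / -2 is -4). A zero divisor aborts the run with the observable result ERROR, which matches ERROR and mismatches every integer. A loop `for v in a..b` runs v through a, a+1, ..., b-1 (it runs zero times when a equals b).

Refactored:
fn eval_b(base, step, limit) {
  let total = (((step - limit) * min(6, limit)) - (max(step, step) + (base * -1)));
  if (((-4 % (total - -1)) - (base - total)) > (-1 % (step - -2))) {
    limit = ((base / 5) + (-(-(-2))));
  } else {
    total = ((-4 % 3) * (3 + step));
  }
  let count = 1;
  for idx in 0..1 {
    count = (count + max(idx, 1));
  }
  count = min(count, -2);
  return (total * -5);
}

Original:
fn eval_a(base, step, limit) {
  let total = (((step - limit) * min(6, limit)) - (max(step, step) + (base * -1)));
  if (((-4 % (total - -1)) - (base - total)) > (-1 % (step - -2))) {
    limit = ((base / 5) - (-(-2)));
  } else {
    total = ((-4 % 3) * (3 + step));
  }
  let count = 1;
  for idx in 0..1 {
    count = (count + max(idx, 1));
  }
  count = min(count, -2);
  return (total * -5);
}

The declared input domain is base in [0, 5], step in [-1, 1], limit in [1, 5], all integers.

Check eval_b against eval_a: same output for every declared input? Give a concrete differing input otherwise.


This is a faithful refactor — arithmetic usage differs, but the computed results match everywhere.
Spot check at base=0, step=1, limit=3 — eval_a: total becomes -7; next (((-4 % (total - -1)) - (base - total)) > (-1 % (step - -2))) evaluates to false; next total becomes 8; next count becomes 1; next at idx=0:; next count becomes 2; next count becomes -2; next final value -40. eval_b: total becomes -7; next (((-4 % (total - -1)) - (base - total)) > (-1 % (step - -2))) evaluates to false; next total becomes 8; next count becomes 1; next at idx=0:; next count becomes 2; next count becomes -2; next final value -40. Both give -40.
Across all 90 domain points the two functions coincide.
verdict: equivalent


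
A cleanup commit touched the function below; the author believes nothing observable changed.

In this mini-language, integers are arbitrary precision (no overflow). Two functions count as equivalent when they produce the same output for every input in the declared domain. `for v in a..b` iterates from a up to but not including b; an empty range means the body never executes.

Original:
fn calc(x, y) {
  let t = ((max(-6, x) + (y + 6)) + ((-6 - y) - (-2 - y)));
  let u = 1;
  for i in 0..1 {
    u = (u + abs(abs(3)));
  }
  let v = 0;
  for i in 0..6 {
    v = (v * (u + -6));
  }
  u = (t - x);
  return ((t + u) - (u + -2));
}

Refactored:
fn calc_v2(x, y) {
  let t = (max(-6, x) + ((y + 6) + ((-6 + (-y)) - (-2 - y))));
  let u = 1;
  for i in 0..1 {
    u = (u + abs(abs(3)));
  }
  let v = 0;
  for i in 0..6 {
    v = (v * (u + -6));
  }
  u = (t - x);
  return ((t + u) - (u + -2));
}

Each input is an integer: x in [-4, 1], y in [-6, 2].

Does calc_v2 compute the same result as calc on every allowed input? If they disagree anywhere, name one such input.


Behavior is preserved: although arithmetic usage differs, the outputs never diverge.
Spot check at x=0, y=-6 — calc: t = -4; u = 1; [i=0]; u = 4; v = 0; [i=0]; v = 0; [i=1]; v = 0; [i=2]; v = 0; [i=3]; v = 0; [i=4]; v = 0; [i=5]; v = 0; u = -4; return -2. calc_v2: t = -4; u = 1; [i=0]; u = 4; v = 0; [i=0]; v = 0; [i=1]; v = 0; [i=2]; v = 0; [i=3]; v = 0; [i=4]; v = 0; [i=5]; v = 0; u = -4; return -2. Both give -2.
An exhaustive pass over the 54 declared inputs shows identical outputs.
verdict: equivalent
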